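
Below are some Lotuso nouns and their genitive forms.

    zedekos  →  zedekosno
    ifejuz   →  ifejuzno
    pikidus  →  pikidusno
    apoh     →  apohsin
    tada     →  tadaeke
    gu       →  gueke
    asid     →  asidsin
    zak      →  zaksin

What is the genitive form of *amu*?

The alternation tracks the final sound of the stem — -no when the stem ends in a sibilant (*zedekos*, *ifejuz*, *pikidus*); -sin when the stem ends in a non-sibilant consonant (*apoh*, *asid*, *zak*); -eke when the stem ends in a vowel (*tada*, *gu*).
Since the final sound of *amu* is /u/ (a vowel), it takes -eke, giving *amueke*.

amueke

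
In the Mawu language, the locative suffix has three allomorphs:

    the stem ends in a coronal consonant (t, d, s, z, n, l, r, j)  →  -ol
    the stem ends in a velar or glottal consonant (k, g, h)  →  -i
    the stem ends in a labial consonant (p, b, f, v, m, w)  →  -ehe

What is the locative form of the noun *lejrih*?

lejrihi

*lejrih* — final consonant /h/ (velar/glottal) → -i → *lejrihi*.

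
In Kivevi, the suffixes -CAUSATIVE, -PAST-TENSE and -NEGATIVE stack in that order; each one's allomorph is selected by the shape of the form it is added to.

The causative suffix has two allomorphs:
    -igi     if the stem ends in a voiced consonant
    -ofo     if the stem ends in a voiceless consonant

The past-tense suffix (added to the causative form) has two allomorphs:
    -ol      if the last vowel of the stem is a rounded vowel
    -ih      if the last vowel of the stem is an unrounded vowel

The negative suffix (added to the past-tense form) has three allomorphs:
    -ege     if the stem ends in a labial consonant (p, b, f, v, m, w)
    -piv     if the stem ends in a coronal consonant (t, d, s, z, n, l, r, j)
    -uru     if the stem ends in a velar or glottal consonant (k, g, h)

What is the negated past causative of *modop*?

*modop* — final consonant /p/ (voiceless) → -ofo → *modopofo*.
The last vowel of the causative form *modopofo* is /o/, which is a rounded vowel, so the past-tense suffix is -ol, giving *modopofool*.
The past-tense form *modopofool*: final consonant = /l/, coronal → -piv → *modopofoolpiv*.

modopofoolpiv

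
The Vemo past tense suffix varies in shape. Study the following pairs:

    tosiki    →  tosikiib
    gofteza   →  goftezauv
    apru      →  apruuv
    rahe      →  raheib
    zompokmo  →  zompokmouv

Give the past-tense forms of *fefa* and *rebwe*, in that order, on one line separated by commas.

The pattern is front/back vowel harmony: -ib when the last vowel of the stem is a front vowel (*tosiki*, *rahe*); -uv when the last vowel of the stem is a back vowel (*gofteza*, *apru*, *zompokmo*).
*fefa*: last vowel = /a/, a back vowel → -uv → *fefauv*.
The last vowel of *rebwe* is /e/, which is a front vowel, so the suffix is -ib, giving *rebweib*.

fefauv, rebweib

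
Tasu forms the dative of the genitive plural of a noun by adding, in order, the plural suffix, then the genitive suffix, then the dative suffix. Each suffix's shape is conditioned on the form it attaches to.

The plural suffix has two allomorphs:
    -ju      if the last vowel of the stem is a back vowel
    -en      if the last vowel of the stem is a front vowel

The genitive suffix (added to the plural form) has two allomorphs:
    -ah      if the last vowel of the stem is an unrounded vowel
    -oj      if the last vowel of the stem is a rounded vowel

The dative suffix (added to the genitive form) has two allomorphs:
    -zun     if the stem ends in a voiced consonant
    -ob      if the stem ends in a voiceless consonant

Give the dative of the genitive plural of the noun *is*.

isenahob

*is* — last vowel /i/ (a front vowel) → -en → *isen*.
The plural form *isen*: last vowel = /e/, an unrounded vowel → -ah → *isenah*.
The final consonant of the genitive form *isenah* is /h/, which is voiceless, so the dative suffix is -ob, giving *isenahob*.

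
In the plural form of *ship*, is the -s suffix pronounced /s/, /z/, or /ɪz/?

/s/

The stem *ship* ends in a voiceless non-sibilant consonant.
The plural suffix surfaces as /ɪz/ after sibilants, /s/ after other voiceless consonants, and /z/ after other voiced sounds.
So the plural -s on *ship* is pronounced /s/.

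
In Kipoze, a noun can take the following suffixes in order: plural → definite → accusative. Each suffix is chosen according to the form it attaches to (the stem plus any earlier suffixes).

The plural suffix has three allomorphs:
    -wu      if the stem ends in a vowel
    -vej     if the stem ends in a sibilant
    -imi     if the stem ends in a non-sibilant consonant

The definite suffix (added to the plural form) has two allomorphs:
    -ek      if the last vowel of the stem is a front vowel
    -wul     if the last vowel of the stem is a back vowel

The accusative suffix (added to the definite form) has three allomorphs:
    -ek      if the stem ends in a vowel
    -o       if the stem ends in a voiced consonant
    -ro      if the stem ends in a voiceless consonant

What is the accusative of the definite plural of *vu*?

*vu* — final sound /u/ (a vowel) → -wu → *vuwu*.
The last vowel of the plural form *vuwu* is /u/, which is a back vowel, so the definite suffix is -wul, giving *vuwuwul*.
The definite form *vuwuwul*: final sound = /l/, a voiced consonant → -o → *vuwuwulo*.

vuwuwulo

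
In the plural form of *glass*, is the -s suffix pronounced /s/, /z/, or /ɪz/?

The stem *glass* ends in a sibilant (/s, z, ʃ, ʒ, tʃ, dʒ/).
The plural suffix surfaces as /ɪz/ after sibilants, /s/ after other voiceless consonants, and /z/ after other voiced sounds.
So the plural -s on *glass* is pronounced /ɪz/.

/ɪz/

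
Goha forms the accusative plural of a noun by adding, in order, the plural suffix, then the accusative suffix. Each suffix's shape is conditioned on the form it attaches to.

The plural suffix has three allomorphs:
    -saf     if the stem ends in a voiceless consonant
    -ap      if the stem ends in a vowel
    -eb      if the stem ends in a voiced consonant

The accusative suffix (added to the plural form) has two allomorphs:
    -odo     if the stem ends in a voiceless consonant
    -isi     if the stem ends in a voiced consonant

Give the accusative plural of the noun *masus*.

masussafodo

Since the final sound of *masus* is /s/ (a voiceless consonant), it takes -saf, giving *masussaf*.
The plural form *masussaf*: final consonant = /f/, voiceless → -odo → *masussafodo*.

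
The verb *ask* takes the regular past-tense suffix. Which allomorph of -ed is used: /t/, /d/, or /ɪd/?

The stem *ask* ends in a voiceless consonant other than /t/.
The -ed suffix is realized as /ɪd/ after /t, d/; as /t/ after other voiceless consonants; and as /d/ after other voiced sounds.
So -ed on *ask* is pronounced /t/.

/t/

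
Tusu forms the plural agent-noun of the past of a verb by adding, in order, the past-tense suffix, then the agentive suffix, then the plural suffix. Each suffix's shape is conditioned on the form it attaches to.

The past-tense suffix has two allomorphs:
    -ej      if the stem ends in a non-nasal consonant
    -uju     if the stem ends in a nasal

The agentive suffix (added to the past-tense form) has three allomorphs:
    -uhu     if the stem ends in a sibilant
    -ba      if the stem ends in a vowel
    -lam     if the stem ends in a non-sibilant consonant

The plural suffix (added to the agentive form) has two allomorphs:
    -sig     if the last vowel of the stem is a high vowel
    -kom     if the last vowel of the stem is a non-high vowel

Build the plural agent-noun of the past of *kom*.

*kom*: final consonant = /m/, a nasal → -uju → *komuju*.
The past-tense form *komuju* — final sound /u/ (a vowel) → -ba → *komujuba*.
The last vowel of the agentive form *komujuba* is /a/, which is a non-high vowel, so the plural suffix is -kom, giving *komujubakom*.

komujubakom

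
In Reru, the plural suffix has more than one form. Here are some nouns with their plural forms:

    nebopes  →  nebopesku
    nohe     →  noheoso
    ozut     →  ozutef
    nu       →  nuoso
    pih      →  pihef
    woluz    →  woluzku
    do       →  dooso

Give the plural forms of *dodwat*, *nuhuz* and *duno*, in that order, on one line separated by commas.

dodwatef, nuhuzku, dunooso

Looking at the final sound of each stem: -ku when the stem ends in a sibilant (*nebopes*, *woluz*); -ef when the stem ends in a non-sibilant consonant (*ozut*, *pih*); -oso when the stem ends in a vowel (*nohe*, *nu*, *do*).
*dodwat* — final sound /t/ (a non-sibilant consonant) → -ef → *dodwatef*.
The final sound of *nuhuz* is /z/, which is a sibilant, so the suffix is -ku, giving *nuhuzku*.
The final sound of *duno* is /o/, which is a vowel, so the suffix is -oso, giving *dunooso*.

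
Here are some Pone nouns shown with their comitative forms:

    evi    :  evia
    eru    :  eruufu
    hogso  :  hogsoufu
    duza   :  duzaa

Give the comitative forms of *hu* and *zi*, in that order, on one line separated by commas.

huufu, zia

The alternation tracks the last vowel of the stem — -ufu when the last vowel of the stem is a rounded vowel (*eru*, *hogso*); -a when the last vowel of the stem is an unrounded vowel (*evi*, *duza*).
The last vowel of *hu* is /u/, which is a rounded vowel, so the suffix is -ufu, giving *huufu*.
Since the last vowel of *zi* is /i/ (an unrounded vowel), it takes -a, giving *zia*.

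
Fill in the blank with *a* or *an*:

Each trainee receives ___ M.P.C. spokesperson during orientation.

The indefinite article is chosen by the initial *sound* of the following word, not its spelling.
The initialism *M.P.C.* is read letter by letter; the first letter, M, is pronounced /ɛm/, which begins with a vowel sound.
So the article is *an*: Each trainee receives an M.P.C. spokesperson during orientation.

an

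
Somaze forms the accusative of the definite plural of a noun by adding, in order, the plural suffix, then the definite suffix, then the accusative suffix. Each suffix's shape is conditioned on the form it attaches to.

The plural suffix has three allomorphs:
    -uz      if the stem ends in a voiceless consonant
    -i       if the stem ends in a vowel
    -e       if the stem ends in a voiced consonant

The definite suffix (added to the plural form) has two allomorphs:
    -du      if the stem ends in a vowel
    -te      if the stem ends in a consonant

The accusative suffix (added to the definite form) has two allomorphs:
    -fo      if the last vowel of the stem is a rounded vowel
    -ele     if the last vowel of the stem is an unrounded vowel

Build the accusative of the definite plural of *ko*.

*ko*: final sound = /o/, a vowel → -i → *koi*.
Since the final sound of the plural form *koi* is /i/ (a vowel), it takes -du, giving *koidu*.
The definite form *koidu*: last vowel = /u/, a rounded vowel → -fo → *koidufo*.

koidufo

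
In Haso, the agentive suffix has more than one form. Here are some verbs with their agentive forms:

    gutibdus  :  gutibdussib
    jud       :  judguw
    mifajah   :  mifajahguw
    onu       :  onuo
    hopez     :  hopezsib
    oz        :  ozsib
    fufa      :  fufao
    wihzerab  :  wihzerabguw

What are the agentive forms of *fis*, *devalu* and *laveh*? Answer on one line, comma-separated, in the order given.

fissib, devaluo, lavehguw

The alternation tracks the final sound of the stem — -sib when the stem ends in a sibilant (*gutibdus*, *hopez*, *oz*); -guw when the stem ends in a non-sibilant consonant (*jud*, *mifajah*, *wihzerab*); -o when the stem ends in a vowel (*onu*, *fufa*).
Since the final sound of *fis* is /s/ (a sibilant), it takes -sib, giving *fissib*.
*devalu*: final sound = /u/, a vowel → -o → *devaluo*.
*laveh*: final sound = /h/, a non-sibilant consonant → -guw → *lavehguw*.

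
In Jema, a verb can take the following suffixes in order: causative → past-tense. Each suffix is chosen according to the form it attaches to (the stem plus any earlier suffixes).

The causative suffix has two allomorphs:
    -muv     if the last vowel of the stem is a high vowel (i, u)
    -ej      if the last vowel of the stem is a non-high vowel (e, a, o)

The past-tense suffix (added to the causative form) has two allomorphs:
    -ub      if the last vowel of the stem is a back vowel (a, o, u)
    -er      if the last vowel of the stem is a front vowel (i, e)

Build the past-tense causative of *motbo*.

*motbo*: last vowel = /o/, a non-high vowel → -ej → *motboej*.
Since the last vowel of the causative form *motboej* is /e/ (a front vowel), it takes -er, giving *motboejer*.

motboejer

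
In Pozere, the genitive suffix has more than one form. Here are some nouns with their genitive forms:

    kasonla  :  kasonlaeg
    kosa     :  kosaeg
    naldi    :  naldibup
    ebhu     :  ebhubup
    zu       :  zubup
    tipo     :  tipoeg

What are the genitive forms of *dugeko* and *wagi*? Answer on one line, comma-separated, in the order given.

Looking at the last vowel of each stem: -bup when the last vowel of the stem is a high vowel (*naldi*, *ebhu*, *zu*); -eg when the last vowel of the stem is a non-high vowel (*kasonla*, *kosa*, *tipo*).
*dugeko*: last vowel = /o/, a non-high vowel → -eg → *dugekoeg*.
*wagi*: last vowel = /i/, a high vowel → -bup → *wagibup*.

dugekoeg, wagibup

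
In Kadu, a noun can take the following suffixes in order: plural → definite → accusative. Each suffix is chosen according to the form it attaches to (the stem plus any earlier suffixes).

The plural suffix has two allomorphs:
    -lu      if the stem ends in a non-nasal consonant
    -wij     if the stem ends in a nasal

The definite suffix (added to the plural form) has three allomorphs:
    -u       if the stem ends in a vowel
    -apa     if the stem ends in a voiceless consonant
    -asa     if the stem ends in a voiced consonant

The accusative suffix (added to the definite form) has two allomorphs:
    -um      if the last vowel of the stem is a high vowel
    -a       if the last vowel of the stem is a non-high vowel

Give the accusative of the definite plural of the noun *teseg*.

tesegluuum

The final consonant of *teseg* is /g/, which is non-nasal, so the plural suffix is -lu, giving *teseglu*.
The plural form *teseglu*: final sound = /u/, a vowel → -u → *tesegluu*.
The definite form *tesegluu*: last vowel = /u/, a high vowel → -um → *tesegluuum*.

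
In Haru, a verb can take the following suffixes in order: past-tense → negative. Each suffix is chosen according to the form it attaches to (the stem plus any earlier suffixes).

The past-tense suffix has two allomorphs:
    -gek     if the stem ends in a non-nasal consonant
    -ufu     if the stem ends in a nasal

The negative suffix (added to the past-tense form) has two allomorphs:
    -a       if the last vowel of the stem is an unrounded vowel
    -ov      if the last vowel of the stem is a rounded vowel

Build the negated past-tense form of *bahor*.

*bahor*: final consonant = /r/, non-nasal → -gek → *bahorgek*.
The past-tense form *bahorgek* — last vowel /e/ (an unrounded vowel) → -a → *bahorgeka*.

bahorgeka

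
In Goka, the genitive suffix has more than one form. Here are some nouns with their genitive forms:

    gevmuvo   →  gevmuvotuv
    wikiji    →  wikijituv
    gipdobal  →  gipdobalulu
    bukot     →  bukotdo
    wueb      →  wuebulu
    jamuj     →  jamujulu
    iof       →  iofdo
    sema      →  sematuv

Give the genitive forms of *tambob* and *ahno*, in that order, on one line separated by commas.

tambobulu, ahnotuv

The pattern is voicing of the final sound: -do when the stem ends in a voiceless consonant (*bukot*, *iof*); -ulu when the stem ends in a voiced consonant (*gipdobal*, *wueb*, *jamuj*); -tuv when the stem ends in a vowel (*gevmuvo*, *wikiji*, *sema*).
The final sound of *tambob* is /b/, which is a voiced consonant, so the suffix is -ulu, giving *tambobulu*.
*ahno*: final sound = /o/, a vowel → -tuv → *ahnotuv*.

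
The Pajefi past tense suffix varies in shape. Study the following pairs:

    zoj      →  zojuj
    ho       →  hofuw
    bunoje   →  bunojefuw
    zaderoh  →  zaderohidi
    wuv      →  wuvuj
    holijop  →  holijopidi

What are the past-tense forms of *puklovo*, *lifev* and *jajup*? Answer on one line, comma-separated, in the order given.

Looking at the final sound of each stem: -idi when the stem ends in a voiceless consonant (*zaderoh*, *holijop*); -uj when the stem ends in a voiced consonant (*zoj*, *wuv*); -fuw when the stem ends in a vowel (*ho*, *bunoje*).
The final sound of *puklovo* is /o/, which is a vowel, so the suffix is -fuw, giving *puklovofuw*.
*lifev*: final sound = /v/, a voiced consonant → -uj → *lifevuj*.
*jajup* — final sound /p/ (a voiceless consonant) → -idi → *jajupidi*.

puklovofuw, lifevuj, jajupidi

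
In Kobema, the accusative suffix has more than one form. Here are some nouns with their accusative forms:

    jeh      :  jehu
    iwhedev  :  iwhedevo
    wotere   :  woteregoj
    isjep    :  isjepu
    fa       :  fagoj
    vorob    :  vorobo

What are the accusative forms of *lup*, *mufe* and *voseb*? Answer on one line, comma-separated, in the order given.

Looking at the final sound of each stem: -u when the stem ends in a voiceless consonant (*jeh*, *isjep*); -o when the stem ends in a voiced consonant (*iwhedev*, *vorob*); -goj when the stem ends in a vowel (*wotere*, *fa*).
Since the final sound of *lup* is /p/ (a voiceless consonant), it takes -u, giving *lupu*.
Since the final sound of *mufe* is /e/ (a vowel), it takes -goj, giving *mufegoj*.
*voseb*: final sound = /b/, a voiced consonant → -o → *vosebo*.

lupu, mufegoj, vosebo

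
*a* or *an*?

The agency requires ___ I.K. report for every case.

an

The indefinite article is chosen by the initial *sound* of the following word, not its spelling.
The initialism *I.K.* is read letter by letter; the first letter, I, is pronounced /aɪ/, which begins with a vowel sound.
So the article is *an*: The agency requires an I.K. report for every case.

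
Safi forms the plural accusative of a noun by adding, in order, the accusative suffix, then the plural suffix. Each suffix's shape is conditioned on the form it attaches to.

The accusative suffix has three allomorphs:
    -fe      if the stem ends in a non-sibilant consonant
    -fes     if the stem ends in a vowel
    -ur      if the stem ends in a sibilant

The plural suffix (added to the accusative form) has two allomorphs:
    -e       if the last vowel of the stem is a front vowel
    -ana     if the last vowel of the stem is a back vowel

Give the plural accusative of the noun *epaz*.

*epaz*: final sound = /z/, a sibilant → -ur → *epazur*.
The last vowel of the accusative form *epazur* is /u/, which is a back vowel, so the plural suffix is -ana, giving *epazurana*.

epazurana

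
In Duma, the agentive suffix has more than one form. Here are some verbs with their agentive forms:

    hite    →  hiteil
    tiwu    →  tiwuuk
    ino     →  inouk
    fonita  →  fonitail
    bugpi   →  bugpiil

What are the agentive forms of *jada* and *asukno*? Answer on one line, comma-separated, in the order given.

jadail, asuknouk

The pattern is rounding harmony: -uk when the last vowel of the stem is a rounded vowel (*tiwu*, *ino*); -il when the last vowel of the stem is an unrounded vowel (*hite*, *fonita*, *bugpi*).
*jada*: last vowel = /a/, an unrounded vowel → -il → *jadail*.
Since the last vowel of *asukno* is /o/ (a rounded vowel), it takes -uk, giving *asuknouk*.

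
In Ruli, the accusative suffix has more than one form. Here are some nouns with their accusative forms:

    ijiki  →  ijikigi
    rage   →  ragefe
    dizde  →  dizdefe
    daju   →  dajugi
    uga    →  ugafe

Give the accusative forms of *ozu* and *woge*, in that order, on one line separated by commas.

The suffix is conditioned by the last vowel: -gi when the last vowel of the stem is a high vowel (*ijiki*, *daju*); -fe when the last vowel of the stem is a non-high vowel (*rage*, *dizde*, *uga*).
*ozu* — last vowel /u/ (a high vowel) → -gi → *ozugi*.
The last vowel of *woge* is /e/, which is a non-high vowel, so the suffix is -fe, giving *wogefe*.

ozugi, wogefe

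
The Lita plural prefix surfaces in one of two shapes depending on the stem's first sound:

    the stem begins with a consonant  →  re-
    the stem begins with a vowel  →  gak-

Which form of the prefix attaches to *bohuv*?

The first sound of *bohuv* is /b/, which is a consonant, so the prefix is re-.

re-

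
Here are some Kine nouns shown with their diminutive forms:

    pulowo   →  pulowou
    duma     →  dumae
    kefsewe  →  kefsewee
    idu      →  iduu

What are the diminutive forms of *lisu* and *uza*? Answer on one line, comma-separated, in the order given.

lisuu, uzae

The pattern is rounding harmony: -u when the last vowel of the stem is a rounded vowel (*pulowo*, *idu*); -e when the last vowel of the stem is an unrounded vowel (*duma*, *kefsewe*).
*lisu* — last vowel /u/ (a rounded vowel) → -u → *lisuu*.
The last vowel of *uza* is /a/, which is an unrounded vowel, so the suffix is -e, giving *uzae*.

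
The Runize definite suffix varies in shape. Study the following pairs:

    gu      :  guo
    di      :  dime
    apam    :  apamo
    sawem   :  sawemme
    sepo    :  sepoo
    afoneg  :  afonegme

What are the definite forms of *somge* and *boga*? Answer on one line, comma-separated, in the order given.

The suffix is conditioned by the last vowel: -me when the last vowel of the stem is a front vowel (*di*, *sawem*, *afoneg*); -o when the last vowel of the stem is a back vowel (*gu*, *apam*, *sepo*).
*somge*: last vowel = /e/, a front vowel → -me → *somgeme*.
*boga*: last vowel = /a/, a back vowel → -o → *bogao*.

somgeme, bogao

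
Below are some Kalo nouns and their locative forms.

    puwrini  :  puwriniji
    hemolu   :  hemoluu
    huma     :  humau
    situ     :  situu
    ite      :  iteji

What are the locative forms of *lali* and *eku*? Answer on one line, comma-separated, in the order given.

laliji, ekuu

Looking at the last vowel of each stem: -ji when the last vowel of the stem is a front vowel (*puwrini*, *ite*); -u when the last vowel of the stem is a back vowel (*hemolu*, *huma*, *situ*).
*lali*: last vowel = /i/, a front vowel → -ji → *laliji*.
*eku* — last vowel /u/ (a back vowel) → -u → *ekuu*.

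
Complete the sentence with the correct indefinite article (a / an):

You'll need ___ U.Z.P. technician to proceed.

a

The indefinite article is chosen by the initial *sound* of the following word, not its spelling.
The initialism *U.Z.P.* is read letter by letter; the first letter, U, is pronounced /juː/, which begins with a consonant sound.
So the article is *a*: You'll need a U.Z.P. technician to proceed.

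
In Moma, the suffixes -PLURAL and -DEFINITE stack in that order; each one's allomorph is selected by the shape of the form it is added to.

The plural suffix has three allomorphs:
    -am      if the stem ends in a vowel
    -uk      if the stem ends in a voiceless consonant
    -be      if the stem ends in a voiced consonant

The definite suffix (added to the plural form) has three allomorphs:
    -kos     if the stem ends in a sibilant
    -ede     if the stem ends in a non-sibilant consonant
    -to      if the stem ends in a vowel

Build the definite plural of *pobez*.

*pobez* — final sound /z/ (a voiced consonant) → -be → *pobezbe*.
The plural form *pobezbe* — final sound /e/ (a vowel) → -to → *pobezbeto*.

pobezbeto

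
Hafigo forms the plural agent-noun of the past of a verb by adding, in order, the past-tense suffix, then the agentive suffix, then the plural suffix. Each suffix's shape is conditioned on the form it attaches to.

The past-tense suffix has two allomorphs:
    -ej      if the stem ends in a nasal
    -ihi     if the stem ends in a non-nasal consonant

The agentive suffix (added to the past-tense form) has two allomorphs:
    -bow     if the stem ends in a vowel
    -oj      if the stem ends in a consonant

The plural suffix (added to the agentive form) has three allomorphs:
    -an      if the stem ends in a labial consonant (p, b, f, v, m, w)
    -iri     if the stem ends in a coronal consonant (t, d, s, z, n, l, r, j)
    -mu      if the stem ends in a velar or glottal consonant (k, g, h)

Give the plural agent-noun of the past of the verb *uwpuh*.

The final consonant of *uwpuh* is /h/, which is non-nasal, so the past-tense suffix is -ihi, giving *uwpuhihi*.
Since the final sound of the past-tense form *uwpuhihi* is /i/ (a vowel), it takes -bow, giving *uwpuhihibow*.
The agentive form *uwpuhihibow*: final consonant = /w/, labial → -an → *uwpuhihibowan*.

uwpuhihibowan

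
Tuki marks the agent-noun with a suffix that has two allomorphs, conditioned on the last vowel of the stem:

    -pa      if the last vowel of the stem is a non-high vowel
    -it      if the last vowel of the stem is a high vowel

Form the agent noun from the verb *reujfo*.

Since the last vowel of *reujfo* is /o/ (a non-high vowel), it takes -pa, giving *reujfopa*.

reujfopa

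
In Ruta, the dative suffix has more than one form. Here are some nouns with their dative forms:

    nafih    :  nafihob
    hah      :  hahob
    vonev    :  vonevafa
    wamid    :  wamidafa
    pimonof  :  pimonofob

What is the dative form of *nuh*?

The suffix is conditioned by the final consonant: -ob when the stem ends in a voiceless consonant (*nafih*, *hah*, *pimonof*); -afa when the stem ends in a voiced consonant (*vonev*, *wamid*).
Since the final consonant of *nuh* is /h/ (voiceless), it takes -ob, giving *nuhob*.

nuhob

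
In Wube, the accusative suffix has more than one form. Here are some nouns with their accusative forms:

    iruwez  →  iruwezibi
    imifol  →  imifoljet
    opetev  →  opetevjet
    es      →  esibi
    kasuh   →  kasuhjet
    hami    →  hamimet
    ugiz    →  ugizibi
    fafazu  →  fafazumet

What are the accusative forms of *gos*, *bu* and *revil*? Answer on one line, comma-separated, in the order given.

gosibi, bumet, reviljet

Looking at the final sound of each stem: -ibi when the stem ends in a sibilant (*iruwez*, *es*, *ugiz*); -jet when the stem ends in a non-sibilant consonant (*imifol*, *opetev*, *kasuh*); -met when the stem ends in a vowel (*hami*, *fafazu*).
Since the final sound of *gos* is /s/ (a sibilant), it takes -ibi, giving *gosibi*.
The final sound of *bu* is /u/, which is a vowel, so the suffix is -met, giving *bumet*.
*revil* — final sound /l/ (a non-sibilant consonant) → -jet → *reviljet*.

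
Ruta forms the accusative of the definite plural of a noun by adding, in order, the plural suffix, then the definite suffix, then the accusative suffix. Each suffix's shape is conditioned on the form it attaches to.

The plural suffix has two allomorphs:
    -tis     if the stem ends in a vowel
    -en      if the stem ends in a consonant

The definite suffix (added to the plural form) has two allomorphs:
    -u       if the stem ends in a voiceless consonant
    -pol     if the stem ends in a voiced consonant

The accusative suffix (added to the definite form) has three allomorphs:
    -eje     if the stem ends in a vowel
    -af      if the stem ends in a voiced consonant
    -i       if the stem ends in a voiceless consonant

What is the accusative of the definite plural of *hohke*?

hohketisueje

*hohke*: final sound = /e/, a vowel → -tis → *hohketis*.
The final consonant of the plural form *hohketis* is /s/, which is voiceless, so the definite suffix is -u, giving *hohketisu*.
Since the final sound of the definite form *hohketisu* is /u/ (a vowel), it takes -eje, giving *hohketisueje*.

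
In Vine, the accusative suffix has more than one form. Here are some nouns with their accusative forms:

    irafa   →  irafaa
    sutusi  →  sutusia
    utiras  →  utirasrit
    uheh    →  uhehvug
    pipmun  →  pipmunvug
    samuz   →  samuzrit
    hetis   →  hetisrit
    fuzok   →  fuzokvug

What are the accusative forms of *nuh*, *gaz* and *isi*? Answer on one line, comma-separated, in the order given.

nuhvug, gazrit, isia

The suffix is conditioned by the final sound: -rit when the stem ends in a sibilant (*utiras*, *samuz*, *hetis*); -vug when the stem ends in a non-sibilant consonant (*uheh*, *pipmun*, *fuzok*); -a when the stem ends in a vowel (*irafa*, *sutusi*).
Since the final sound of *nuh* is /h/ (a non-sibilant consonant), it takes -vug, giving *nuhvug*.
The final sound of *gaz* is /z/, which is a sibilant, so the suffix is -rit, giving *gazrit*.
Since the final sound of *isi* is /i/ (a vowel), it takes -a, giving *isia*.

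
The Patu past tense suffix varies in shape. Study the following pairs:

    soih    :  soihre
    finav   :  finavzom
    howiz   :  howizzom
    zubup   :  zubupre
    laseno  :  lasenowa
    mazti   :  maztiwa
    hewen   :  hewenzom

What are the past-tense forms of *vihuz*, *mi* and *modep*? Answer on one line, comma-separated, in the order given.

The pattern is voicing of the final sound: -re when the stem ends in a voiceless consonant (*soih*, *zubup*); -zom when the stem ends in a voiced consonant (*finav*, *howiz*, *hewen*); -wa when the stem ends in a vowel (*laseno*, *mazti*).
*vihuz*: final sound = /z/, a voiced consonant → -zom → *vihuzzom*.
*mi* — final sound /i/ (a vowel) → -wa → *miwa*.
The final sound of *modep* is /p/, which is a voiceless consonant, so the suffix is -re, giving *modepre*.

vihuzzom, miwa, modepre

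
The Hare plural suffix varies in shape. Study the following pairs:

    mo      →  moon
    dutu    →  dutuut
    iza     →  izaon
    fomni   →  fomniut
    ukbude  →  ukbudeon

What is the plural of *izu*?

izuut

The suffix is conditioned by the last vowel: -ut when the last vowel of the stem is a high vowel (*dutu*, *fomni*); -on when the last vowel of the stem is a non-high vowel (*mo*, *iza*, *ukbude*).
The last vowel of *izu* is /u/, which is a high vowel, so the suffix is -ut, giving *izuut*.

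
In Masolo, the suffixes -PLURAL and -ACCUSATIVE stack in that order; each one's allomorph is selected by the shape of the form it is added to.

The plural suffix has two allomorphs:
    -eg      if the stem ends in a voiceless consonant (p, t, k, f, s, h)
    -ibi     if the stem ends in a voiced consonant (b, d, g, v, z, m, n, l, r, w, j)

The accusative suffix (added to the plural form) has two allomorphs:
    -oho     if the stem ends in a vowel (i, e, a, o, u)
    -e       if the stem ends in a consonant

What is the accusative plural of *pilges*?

*pilges* — final consonant /s/ (voiceless) → -eg → *pilgeseg*.
The plural form *pilgeseg* — final sound /g/ (a consonant) → -e → *pilgesege*.

pilgesege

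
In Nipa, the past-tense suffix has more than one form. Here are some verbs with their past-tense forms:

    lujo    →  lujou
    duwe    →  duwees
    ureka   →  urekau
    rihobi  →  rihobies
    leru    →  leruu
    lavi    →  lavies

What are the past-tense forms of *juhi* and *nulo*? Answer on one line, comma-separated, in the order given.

juhies, nulou

Looking at the last vowel of each stem: -es when the last vowel of the stem is a front vowel (*duwe*, *rihobi*, *lavi*); -u when the last vowel of the stem is a back vowel (*lujo*, *ureka*, *leru*).
Since the last vowel of *juhi* is /i/ (a front vowel), it takes -es, giving *juhies*.
The last vowel of *nulo* is /o/, which is a back vowel, so the suffix is -u, giving *nulou*.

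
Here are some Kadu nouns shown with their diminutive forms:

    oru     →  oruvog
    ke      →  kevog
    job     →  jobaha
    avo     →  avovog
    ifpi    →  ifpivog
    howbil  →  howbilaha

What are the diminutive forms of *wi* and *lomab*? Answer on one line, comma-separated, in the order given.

The suffix is conditioned by the final sound: -aha when the stem ends in a consonant (*job*, *howbil*); -vog when the stem ends in a vowel (*oru*, *ke*, *avo*, *ifpi*).
*wi* — final sound /i/ (a vowel) → -vog → *wivog*.
*lomab* — final sound /b/ (a consonant) → -aha → *lomabaha*.

wivog, lomabaha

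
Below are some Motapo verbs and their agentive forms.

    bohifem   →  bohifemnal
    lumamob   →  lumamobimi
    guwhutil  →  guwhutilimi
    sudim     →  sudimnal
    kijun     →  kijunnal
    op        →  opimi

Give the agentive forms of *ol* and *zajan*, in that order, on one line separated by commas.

The suffix is conditioned by the final consonant: -nal when the stem ends in a nasal (*bohifem*, *sudim*, *kijun*); -imi when the stem ends in a non-nasal consonant (*lumamob*, *guwhutil*, *op*).
*ol*: final consonant = /l/, non-nasal → -imi → *olimi*.
The final consonant of *zajan* is /n/, which is a nasal, so the suffix is -nal, giving *zajannal*.

olimi, zajannal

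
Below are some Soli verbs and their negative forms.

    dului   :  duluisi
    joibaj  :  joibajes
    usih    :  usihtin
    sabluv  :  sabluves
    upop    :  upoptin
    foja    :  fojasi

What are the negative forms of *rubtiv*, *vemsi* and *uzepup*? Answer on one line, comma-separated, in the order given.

rubtives, vemsisi, uzepuptin

The alternation tracks the final sound of the stem — -tin when the stem ends in a voiceless consonant (*usih*, *upop*); -es when the stem ends in a voiced consonant (*joibaj*, *sabluv*); -si when the stem ends in a vowel (*dului*, *foja*).
*rubtiv* — final sound /v/ (a voiced consonant) → -es → *rubtives*.
Since the final sound of *vemsi* is /i/ (a vowel), it takes -si, giving *vemsisi*.
Since the final sound of *uzepup* is /p/ (a voiceless consonant), it takes -tin, giving *uzepuptin*.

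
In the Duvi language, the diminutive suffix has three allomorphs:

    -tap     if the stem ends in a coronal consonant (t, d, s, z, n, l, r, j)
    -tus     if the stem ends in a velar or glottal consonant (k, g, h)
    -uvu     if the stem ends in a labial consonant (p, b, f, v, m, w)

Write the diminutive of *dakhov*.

The final consonant of *dakhov* is /v/, which is labial, so the suffix is -uvu, giving *dakhovuvu*.

dakhovuvu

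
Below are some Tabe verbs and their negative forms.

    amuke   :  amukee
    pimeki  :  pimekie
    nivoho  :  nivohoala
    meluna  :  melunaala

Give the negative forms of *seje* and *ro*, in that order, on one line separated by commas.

sejee, roala

The alternation tracks the last vowel of the stem — -e when the last vowel of the stem is a front vowel (*amuke*, *pimeki*); -ala when the last vowel of the stem is a back vowel (*nivoho*, *meluna*).
*seje*: last vowel = /e/, a front vowel → -e → *sejee*.
The last vowel of *ro* is /o/, which is a back vowel, so the suffix is -ala, giving *roala*.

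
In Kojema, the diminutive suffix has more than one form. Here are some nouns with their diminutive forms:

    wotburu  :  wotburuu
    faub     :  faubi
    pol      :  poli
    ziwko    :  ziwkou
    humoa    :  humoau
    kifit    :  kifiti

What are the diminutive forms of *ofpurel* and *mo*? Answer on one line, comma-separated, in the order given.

ofpureli, mou

Looking at the final sound of each stem: -i when the stem ends in a consonant (*faub*, *pol*, *kifit*); -u when the stem ends in a vowel (*wotburu*, *ziwko*, *humoa*).
*ofpurel* — final sound /l/ (a consonant) → -i → *ofpureli*.
*mo* — final sound /o/ (a vowel) → -u → *mou*.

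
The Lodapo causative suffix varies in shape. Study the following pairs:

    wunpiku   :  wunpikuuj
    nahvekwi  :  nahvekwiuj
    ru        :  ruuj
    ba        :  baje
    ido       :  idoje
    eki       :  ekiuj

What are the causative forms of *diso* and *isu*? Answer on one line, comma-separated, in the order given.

Looking at the last vowel of each stem: -uj when the last vowel of the stem is a high vowel (*wunpiku*, *nahvekwi*, *ru*, *eki*); -je when the last vowel of the stem is a non-high vowel (*ba*, *ido*).
Since the last vowel of *diso* is /o/ (a non-high vowel), it takes -je, giving *disoje*.
The last vowel of *isu* is /u/, which is a high vowel, so the suffix is -uj, giving *isuuj*.

disoje, isuuj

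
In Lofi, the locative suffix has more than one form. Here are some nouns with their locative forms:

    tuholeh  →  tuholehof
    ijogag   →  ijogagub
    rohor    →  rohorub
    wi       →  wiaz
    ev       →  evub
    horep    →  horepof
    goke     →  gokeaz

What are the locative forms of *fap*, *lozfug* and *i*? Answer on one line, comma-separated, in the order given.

fapof, lozfugub, iaz

The suffix is conditioned by the final sound: -of when the stem ends in a voiceless consonant (*tuholeh*, *horep*); -ub when the stem ends in a voiced consonant (*ijogag*, *rohor*, *ev*); -az when the stem ends in a vowel (*wi*, *goke*).
Since the final sound of *fap* is /p/ (a voiceless consonant), it takes -of, giving *fapof*.
Since the final sound of *lozfug* is /g/ (a voiced consonant), it takes -ub, giving *lozfugub*.
The final sound of *i* is /i/, which is a vowel, so the suffix is -az, giving *iaz*.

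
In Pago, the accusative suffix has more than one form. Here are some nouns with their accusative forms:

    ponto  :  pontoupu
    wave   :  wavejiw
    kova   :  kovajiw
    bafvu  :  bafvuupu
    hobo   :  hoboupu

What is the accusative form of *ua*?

uajiw

The suffix is conditioned by the last vowel: -upu when the last vowel of the stem is a rounded vowel (*ponto*, *bafvu*, *hobo*); -jiw when the last vowel of the stem is an unrounded vowel (*wave*, *kova*).
*ua*: last vowel = /a/, an unrounded vowel → -jiw → *uajiw*.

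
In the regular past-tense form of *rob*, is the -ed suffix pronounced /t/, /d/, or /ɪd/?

/d/

The stem *rob* ends in a voiced sound other than /d/.
The -ed suffix is realized as /ɪd/ after /t, d/; as /t/ after other voiceless consonants; and as /d/ after other voiced sounds.
So -ed on *rob* is pronounced /d/.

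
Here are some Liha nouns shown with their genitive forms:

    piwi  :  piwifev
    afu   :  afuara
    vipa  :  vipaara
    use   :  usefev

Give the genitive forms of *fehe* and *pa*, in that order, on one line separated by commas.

The pattern is front/back vowel harmony: -fev when the last vowel of the stem is a front vowel (*piwi*, *use*); -ara when the last vowel of the stem is a back vowel (*afu*, *vipa*).
*fehe* — last vowel /e/ (a front vowel) → -fev → *fehefev*.
*pa* — last vowel /a/ (a back vowel) → -ara → *paara*.

fehefev, paara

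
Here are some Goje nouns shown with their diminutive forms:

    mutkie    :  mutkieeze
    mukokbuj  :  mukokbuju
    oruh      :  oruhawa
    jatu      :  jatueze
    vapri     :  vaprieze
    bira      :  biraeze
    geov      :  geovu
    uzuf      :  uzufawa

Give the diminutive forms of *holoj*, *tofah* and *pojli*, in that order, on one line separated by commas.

holoju, tofahawa, pojlieze

The alternation tracks the final sound of the stem — -awa when the stem ends in a voiceless consonant (*oruh*, *uzuf*); -u when the stem ends in a voiced consonant (*mukokbuj*, *geov*); -eze when the stem ends in a vowel (*mutkie*, *jatu*, *vapri*, *bira*).
The final sound of *holoj* is /j/, which is a voiced consonant, so the suffix is -u, giving *holoju*.
*tofah* — final sound /h/ (a voiceless consonant) → -awa → *tofahawa*.
*pojli*: final sound = /i/, a vowel → -eze → *pojlieze*.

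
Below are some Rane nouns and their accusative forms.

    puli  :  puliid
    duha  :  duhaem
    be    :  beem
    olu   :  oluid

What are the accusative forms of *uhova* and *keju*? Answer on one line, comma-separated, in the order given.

uhovaem, kejuid

Looking at the last vowel of each stem: -id when the last vowel of the stem is a high vowel (*puli*, *olu*); -em when the last vowel of the stem is a non-high vowel (*duha*, *be*).
*uhova* — last vowel /a/ (a non-high vowel) → -em → *uhovaem*.
Since the last vowel of *keju* is /u/ (a high vowel), it takes -id, giving *kejuid*.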